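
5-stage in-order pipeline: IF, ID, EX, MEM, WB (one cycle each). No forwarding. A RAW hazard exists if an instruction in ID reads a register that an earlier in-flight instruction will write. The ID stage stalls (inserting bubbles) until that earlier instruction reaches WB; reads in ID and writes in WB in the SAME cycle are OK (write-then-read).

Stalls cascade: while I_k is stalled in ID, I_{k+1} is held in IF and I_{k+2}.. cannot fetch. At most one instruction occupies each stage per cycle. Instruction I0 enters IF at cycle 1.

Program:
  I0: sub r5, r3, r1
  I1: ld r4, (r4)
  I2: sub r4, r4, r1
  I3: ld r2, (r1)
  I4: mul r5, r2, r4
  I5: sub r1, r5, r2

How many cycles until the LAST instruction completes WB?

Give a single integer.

Answer: 16

Derivation:
I0 sub r5 <- r3,r1: IF@1 ID@2 stall=0 (-) EX@3 MEM@4 WB@5
I1 ld r4 <- r4: IF@2 ID@3 stall=0 (-) EX@4 MEM@5 WB@6
I2 sub r4 <- r4,r1: IF@3 ID@4 stall=2 (RAW on I1.r4 (WB@6)) EX@7 MEM@8 WB@9
I3 ld r2 <- r1: IF@4 ID@7 stall=0 (-) EX@8 MEM@9 WB@10
I4 mul r5 <- r2,r4: IF@7 ID@8 stall=2 (RAW on I3.r2 (WB@10)) EX@11 MEM@12 WB@13
I5 sub r1 <- r5,r2: IF@8 ID@11 stall=2 (RAW on I4.r5 (WB@13)) EX@14 MEM@15 WB@16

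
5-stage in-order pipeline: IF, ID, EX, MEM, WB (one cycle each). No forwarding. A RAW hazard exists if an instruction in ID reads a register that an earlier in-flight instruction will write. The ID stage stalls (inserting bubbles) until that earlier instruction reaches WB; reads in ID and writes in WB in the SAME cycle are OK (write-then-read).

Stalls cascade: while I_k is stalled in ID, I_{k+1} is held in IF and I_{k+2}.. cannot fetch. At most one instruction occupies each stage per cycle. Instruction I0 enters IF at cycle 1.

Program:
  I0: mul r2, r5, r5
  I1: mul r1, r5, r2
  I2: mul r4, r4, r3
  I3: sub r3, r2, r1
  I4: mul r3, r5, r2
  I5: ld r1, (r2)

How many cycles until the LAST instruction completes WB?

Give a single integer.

Answer: 13

Derivation:
I0 mul r2 <- r5,r5: IF@1 ID@2 stall=0 (-) EX@3 MEM@4 WB@5
I1 mul r1 <- r5,r2: IF@2 ID@3 stall=2 (RAW on I0.r2 (WB@5)) EX@6 MEM@7 WB@8
I2 mul r4 <- r4,r3: IF@3 ID@6 stall=0 (-) EX@7 MEM@8 WB@9
I3 sub r3 <- r2,r1: IF@6 ID@7 stall=1 (RAW on I1.r1 (WB@8)) EX@9 MEM@10 WB@11
I4 mul r3 <- r5,r2: IF@7 ID@9 stall=0 (-) EX@10 MEM@11 WB@12
I5 ld r1 <- r2: IF@9 ID@10 stall=0 (-) EX@11 MEM@12 WB@13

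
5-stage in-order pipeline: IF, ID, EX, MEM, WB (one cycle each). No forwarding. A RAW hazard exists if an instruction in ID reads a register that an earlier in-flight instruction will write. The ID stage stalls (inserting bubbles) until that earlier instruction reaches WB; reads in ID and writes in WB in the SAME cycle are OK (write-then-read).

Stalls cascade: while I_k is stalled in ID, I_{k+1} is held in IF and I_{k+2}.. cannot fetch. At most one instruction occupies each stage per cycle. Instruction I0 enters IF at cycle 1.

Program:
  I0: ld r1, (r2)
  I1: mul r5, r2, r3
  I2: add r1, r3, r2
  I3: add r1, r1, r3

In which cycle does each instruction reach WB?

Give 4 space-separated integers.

I0 ld r1 <- r2: IF@1 ID@2 stall=0 (-) EX@3 MEM@4 WB@5
I1 mul r5 <- r2,r3: IF@2 ID@3 stall=0 (-) EX@4 MEM@5 WB@6
I2 add r1 <- r3,r2: IF@3 ID@4 stall=0 (-) EX@5 MEM@6 WB@7
I3 add r1 <- r1,r3: IF@4 ID@5 stall=2 (RAW on I2.r1 (WB@7)) EX@8 MEM@9 WB@10

Answer: 5 6 7 10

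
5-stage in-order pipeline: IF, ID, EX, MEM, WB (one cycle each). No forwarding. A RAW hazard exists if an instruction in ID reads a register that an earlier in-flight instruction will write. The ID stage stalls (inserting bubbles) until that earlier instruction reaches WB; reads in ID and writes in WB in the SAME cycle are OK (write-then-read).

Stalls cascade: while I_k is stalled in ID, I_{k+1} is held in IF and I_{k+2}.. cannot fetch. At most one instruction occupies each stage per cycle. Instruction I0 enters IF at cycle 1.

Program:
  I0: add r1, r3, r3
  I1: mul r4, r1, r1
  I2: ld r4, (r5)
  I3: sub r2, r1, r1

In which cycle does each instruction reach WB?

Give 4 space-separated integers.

Answer: 5 8 9 10

Derivation:
I0 add r1 <- r3,r3: IF@1 ID@2 stall=0 (-) EX@3 MEM@4 WB@5
I1 mul r4 <- r1,r1: IF@2 ID@3 stall=2 (RAW on I0.r1 (WB@5)) EX@6 MEM@7 WB@8
I2 ld r4 <- r5: IF@3 ID@6 stall=0 (-) EX@7 MEM@8 WB@9
I3 sub r2 <- r1,r1: IF@6 ID@7 stall=0 (-) EX@8 MEM@9 WB@10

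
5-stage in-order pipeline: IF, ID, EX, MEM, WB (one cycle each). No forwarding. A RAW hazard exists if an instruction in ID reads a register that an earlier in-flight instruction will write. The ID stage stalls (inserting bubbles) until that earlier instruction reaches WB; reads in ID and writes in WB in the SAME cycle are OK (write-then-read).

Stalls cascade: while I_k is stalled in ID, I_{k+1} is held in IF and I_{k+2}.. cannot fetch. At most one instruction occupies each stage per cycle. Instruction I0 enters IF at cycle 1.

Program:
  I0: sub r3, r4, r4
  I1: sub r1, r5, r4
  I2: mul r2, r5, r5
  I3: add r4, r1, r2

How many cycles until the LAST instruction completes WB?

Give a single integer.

I0 sub r3 <- r4,r4: IF@1 ID@2 stall=0 (-) EX@3 MEM@4 WB@5
I1 sub r1 <- r5,r4: IF@2 ID@3 stall=0 (-) EX@4 MEM@5 WB@6
I2 mul r2 <- r5,r5: IF@3 ID@4 stall=0 (-) EX@5 MEM@6 WB@7
I3 add r4 <- r1,r2: IF@4 ID@5 stall=2 (RAW on I2.r2 (WB@7)) EX@8 MEM@9 WB@10

Answer: 10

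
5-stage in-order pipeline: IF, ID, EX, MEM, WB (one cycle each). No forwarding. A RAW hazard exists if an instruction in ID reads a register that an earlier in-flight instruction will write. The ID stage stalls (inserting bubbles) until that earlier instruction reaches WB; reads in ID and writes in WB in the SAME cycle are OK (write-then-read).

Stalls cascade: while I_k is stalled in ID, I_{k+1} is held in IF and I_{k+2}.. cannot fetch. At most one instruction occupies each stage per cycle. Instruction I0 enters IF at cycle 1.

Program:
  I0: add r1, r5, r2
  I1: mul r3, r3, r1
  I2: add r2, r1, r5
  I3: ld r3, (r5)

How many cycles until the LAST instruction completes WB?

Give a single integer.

Answer: 10

Derivation:
I0 add r1 <- r5,r2: IF@1 ID@2 stall=0 (-) EX@3 MEM@4 WB@5
I1 mul r3 <- r3,r1: IF@2 ID@3 stall=2 (RAW on I0.r1 (WB@5)) EX@6 MEM@7 WB@8
I2 add r2 <- r1,r5: IF@3 ID@6 stall=0 (-) EX@7 MEM@8 WB@9
I3 ld r3 <- r5: IF@6 ID@7 stall=0 (-) EX@8 MEM@9 WB@10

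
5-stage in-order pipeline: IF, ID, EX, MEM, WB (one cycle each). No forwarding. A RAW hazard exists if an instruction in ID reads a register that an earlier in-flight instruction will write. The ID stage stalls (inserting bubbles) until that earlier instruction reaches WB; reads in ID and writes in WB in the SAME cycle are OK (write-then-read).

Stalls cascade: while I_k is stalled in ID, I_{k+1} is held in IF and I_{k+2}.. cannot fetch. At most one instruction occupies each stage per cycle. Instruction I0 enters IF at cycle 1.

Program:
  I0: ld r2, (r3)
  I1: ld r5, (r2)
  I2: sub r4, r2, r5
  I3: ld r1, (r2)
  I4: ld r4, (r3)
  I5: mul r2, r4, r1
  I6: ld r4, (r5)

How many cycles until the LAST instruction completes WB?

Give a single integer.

I0 ld r2 <- r3: IF@1 ID@2 stall=0 (-) EX@3 MEM@4 WB@5
I1 ld r5 <- r2: IF@2 ID@3 stall=2 (RAW on I0.r2 (WB@5)) EX@6 MEM@7 WB@8
I2 sub r4 <- r2,r5: IF@3 ID@6 stall=2 (RAW on I1.r5 (WB@8)) EX@9 MEM@10 WB@11
I3 ld r1 <- r2: IF@6 ID@9 stall=0 (-) EX@10 MEM@11 WB@12
I4 ld r4 <- r3: IF@9 ID@10 stall=0 (-) EX@11 MEM@12 WB@13
I5 mul r2 <- r4,r1: IF@10 ID@11 stall=2 (RAW on I4.r4 (WB@13)) EX@14 MEM@15 WB@16
I6 ld r4 <- r5: IF@11 ID@14 stall=0 (-) EX@15 MEM@16 WB@17

Answer: 17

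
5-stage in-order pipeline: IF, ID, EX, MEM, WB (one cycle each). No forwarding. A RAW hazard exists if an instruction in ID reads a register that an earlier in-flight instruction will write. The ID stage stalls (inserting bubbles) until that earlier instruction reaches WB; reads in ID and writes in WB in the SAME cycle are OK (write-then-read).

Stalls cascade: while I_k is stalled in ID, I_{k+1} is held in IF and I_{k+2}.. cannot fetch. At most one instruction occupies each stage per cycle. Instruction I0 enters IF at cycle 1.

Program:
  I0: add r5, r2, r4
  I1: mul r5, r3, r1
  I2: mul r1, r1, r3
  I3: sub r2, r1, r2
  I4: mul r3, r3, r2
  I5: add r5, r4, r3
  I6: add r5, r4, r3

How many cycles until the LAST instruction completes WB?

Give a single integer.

I0 add r5 <- r2,r4: IF@1 ID@2 stall=0 (-) EX@3 MEM@4 WB@5
I1 mul r5 <- r3,r1: IF@2 ID@3 stall=0 (-) EX@4 MEM@5 WB@6
I2 mul r1 <- r1,r3: IF@3 ID@4 stall=0 (-) EX@5 MEM@6 WB@7
I3 sub r2 <- r1,r2: IF@4 ID@5 stall=2 (RAW on I2.r1 (WB@7)) EX@8 MEM@9 WB@10
I4 mul r3 <- r3,r2: IF@5 ID@8 stall=2 (RAW on I3.r2 (WB@10)) EX@11 MEM@12 WB@13
I5 add r5 <- r4,r3: IF@8 ID@11 stall=2 (RAW on I4.r3 (WB@13)) EX@14 MEM@15 WB@16
I6 add r5 <- r4,r3: IF@11 ID@14 stall=0 (-) EX@15 MEM@16 WB@17

Answer: 17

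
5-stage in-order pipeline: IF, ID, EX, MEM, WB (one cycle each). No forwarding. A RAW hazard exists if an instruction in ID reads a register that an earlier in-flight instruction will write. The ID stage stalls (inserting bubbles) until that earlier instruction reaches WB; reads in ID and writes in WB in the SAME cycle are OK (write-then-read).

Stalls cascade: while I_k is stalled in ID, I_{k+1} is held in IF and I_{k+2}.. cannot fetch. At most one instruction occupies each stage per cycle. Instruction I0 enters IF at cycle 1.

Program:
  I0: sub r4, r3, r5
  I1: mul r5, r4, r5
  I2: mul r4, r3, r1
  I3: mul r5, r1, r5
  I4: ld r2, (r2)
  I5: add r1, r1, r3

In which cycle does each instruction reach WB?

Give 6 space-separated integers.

Answer: 5 8 9 11 12 13

Derivation:
I0 sub r4 <- r3,r5: IF@1 ID@2 stall=0 (-) EX@3 MEM@4 WB@5
I1 mul r5 <- r4,r5: IF@2 ID@3 stall=2 (RAW on I0.r4 (WB@5)) EX@6 MEM@7 WB@8
I2 mul r4 <- r3,r1: IF@3 ID@6 stall=0 (-) EX@7 MEM@8 WB@9
I3 mul r5 <- r1,r5: IF@6 ID@7 stall=1 (RAW on I1.r5 (WB@8)) EX@9 MEM@10 WB@11
I4 ld r2 <- r2: IF@7 ID@9 stall=0 (-) EX@10 MEM@11 WB@12
I5 add r1 <- r1,r3: IF@9 ID@10 stall=0 (-) EX@11 MEM@12 WB@13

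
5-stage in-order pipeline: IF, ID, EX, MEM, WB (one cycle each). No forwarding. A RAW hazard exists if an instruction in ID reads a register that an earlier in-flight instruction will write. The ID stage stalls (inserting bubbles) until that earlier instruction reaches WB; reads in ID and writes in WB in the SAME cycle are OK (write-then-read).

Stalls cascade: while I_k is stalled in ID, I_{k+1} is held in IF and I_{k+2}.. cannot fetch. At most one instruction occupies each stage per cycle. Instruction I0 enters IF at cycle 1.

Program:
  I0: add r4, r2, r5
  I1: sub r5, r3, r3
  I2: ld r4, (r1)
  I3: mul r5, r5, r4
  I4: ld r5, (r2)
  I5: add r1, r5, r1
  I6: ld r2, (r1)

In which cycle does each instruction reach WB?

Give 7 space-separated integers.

Answer: 5 6 7 10 11 14 17

Derivation:
I0 add r4 <- r2,r5: IF@1 ID@2 stall=0 (-) EX@3 MEM@4 WB@5
I1 sub r5 <- r3,r3: IF@2 ID@3 stall=0 (-) EX@4 MEM@5 WB@6
I2 ld r4 <- r1: IF@3 ID@4 stall=0 (-) EX@5 MEM@6 WB@7
I3 mul r5 <- r5,r4: IF@4 ID@5 stall=2 (RAW on I2.r4 (WB@7)) EX@8 MEM@9 WB@10
I4 ld r5 <- r2: IF@5 ID@8 stall=0 (-) EX@9 MEM@10 WB@11
I5 add r1 <- r5,r1: IF@8 ID@9 stall=2 (RAW on I4.r5 (WB@11)) EX@12 MEM@13 WB@14
I6 ld r2 <- r1: IF@9 ID@12 stall=2 (RAW on I5.r1 (WB@14)) EX@15 MEM@16 WB@17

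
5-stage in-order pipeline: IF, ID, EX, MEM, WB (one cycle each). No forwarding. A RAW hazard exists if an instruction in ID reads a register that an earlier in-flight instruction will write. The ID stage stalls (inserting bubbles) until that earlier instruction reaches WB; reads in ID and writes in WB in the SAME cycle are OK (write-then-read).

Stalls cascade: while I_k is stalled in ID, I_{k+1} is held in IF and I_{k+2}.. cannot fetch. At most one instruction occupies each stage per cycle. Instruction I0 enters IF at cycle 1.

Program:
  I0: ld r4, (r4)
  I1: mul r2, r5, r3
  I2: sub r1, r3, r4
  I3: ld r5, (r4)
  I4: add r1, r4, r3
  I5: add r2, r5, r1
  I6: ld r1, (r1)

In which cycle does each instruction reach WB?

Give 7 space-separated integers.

I0 ld r4 <- r4: IF@1 ID@2 stall=0 (-) EX@3 MEM@4 WB@5
I1 mul r2 <- r5,r3: IF@2 ID@3 stall=0 (-) EX@4 MEM@5 WB@6
I2 sub r1 <- r3,r4: IF@3 ID@4 stall=1 (RAW on I0.r4 (WB@5)) EX@6 MEM@7 WB@8
I3 ld r5 <- r4: IF@4 ID@6 stall=0 (-) EX@7 MEM@8 WB@9
I4 add r1 <- r4,r3: IF@6 ID@7 stall=0 (-) EX@8 MEM@9 WB@10
I5 add r2 <- r5,r1: IF@7 ID@8 stall=2 (RAW on I4.r1 (WB@10)) EX@11 MEM@12 WB@13
I6 ld r1 <- r1: IF@8 ID@11 stall=0 (-) EX@12 MEM@13 WB@14

Answer: 5 6 8 9 10 13 14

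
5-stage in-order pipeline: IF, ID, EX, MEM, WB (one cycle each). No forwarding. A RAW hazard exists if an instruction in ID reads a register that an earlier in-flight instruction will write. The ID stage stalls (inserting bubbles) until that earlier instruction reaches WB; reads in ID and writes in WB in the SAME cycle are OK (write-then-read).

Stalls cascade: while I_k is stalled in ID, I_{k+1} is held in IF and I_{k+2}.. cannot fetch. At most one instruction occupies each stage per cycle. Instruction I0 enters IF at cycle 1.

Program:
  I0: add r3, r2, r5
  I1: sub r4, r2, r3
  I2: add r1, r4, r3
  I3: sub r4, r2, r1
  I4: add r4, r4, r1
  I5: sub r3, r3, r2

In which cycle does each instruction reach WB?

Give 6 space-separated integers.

I0 add r3 <- r2,r5: IF@1 ID@2 stall=0 (-) EX@3 MEM@4 WB@5
I1 sub r4 <- r2,r3: IF@2 ID@3 stall=2 (RAW on I0.r3 (WB@5)) EX@6 MEM@7 WB@8
I2 add r1 <- r4,r3: IF@3 ID@6 stall=2 (RAW on I1.r4 (WB@8)) EX@9 MEM@10 WB@11
I3 sub r4 <- r2,r1: IF@6 ID@9 stall=2 (RAW on I2.r1 (WB@11)) EX@12 MEM@13 WB@14
I4 add r4 <- r4,r1: IF@9 ID@12 stall=2 (RAW on I3.r4 (WB@14)) EX@15 MEM@16 WB@17
I5 sub r3 <- r3,r2: IF@12 ID@15 stall=0 (-) EX@16 MEM@17 WB@18

Answer: 5 8 11 14 17 18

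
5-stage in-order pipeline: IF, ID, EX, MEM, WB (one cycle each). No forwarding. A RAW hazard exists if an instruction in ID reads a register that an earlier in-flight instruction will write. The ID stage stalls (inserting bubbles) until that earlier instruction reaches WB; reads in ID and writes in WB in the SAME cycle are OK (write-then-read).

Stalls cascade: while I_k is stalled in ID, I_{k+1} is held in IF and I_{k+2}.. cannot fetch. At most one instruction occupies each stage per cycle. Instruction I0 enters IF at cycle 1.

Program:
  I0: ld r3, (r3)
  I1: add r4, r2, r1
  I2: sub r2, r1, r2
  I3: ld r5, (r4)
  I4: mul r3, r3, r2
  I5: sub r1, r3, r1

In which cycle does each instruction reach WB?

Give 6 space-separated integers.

Answer: 5 6 7 9 10 13

Derivation:
I0 ld r3 <- r3: IF@1 ID@2 stall=0 (-) EX@3 MEM@4 WB@5
I1 add r4 <- r2,r1: IF@2 ID@3 stall=0 (-) EX@4 MEM@5 WB@6
I2 sub r2 <- r1,r2: IF@3 ID@4 stall=0 (-) EX@5 MEM@6 WB@7
I3 ld r5 <- r4: IF@4 ID@5 stall=1 (RAW on I1.r4 (WB@6)) EX@7 MEM@8 WB@9
I4 mul r3 <- r3,r2: IF@5 ID@7 stall=0 (-) EX@8 MEM@9 WB@10
I5 sub r1 <- r3,r1: IF@7 ID@8 stall=2 (RAW on I4.r3 (WB@10)) EX@11 MEM@12 WB@13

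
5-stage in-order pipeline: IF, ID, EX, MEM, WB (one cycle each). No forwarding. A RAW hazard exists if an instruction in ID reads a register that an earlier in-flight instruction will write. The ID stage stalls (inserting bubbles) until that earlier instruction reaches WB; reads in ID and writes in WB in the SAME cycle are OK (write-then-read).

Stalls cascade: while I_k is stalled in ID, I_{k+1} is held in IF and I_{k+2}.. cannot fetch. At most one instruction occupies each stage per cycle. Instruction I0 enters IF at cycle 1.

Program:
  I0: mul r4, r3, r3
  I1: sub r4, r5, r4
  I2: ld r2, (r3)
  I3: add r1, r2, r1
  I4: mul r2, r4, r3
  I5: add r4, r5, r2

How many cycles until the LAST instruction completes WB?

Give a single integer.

I0 mul r4 <- r3,r3: IF@1 ID@2 stall=0 (-) EX@3 MEM@4 WB@5
I1 sub r4 <- r5,r4: IF@2 ID@3 stall=2 (RAW on I0.r4 (WB@5)) EX@6 MEM@7 WB@8
I2 ld r2 <- r3: IF@3 ID@6 stall=0 (-) EX@7 MEM@8 WB@9
I3 add r1 <- r2,r1: IF@6 ID@7 stall=2 (RAW on I2.r2 (WB@9)) EX@10 MEM@11 WB@12
I4 mul r2 <- r4,r3: IF@7 ID@10 stall=0 (-) EX@11 MEM@12 WB@13
I5 add r4 <- r5,r2: IF@10 ID@11 stall=2 (RAW on I4.r2 (WB@13)) EX@14 MEM@15 WB@16

Answer: 16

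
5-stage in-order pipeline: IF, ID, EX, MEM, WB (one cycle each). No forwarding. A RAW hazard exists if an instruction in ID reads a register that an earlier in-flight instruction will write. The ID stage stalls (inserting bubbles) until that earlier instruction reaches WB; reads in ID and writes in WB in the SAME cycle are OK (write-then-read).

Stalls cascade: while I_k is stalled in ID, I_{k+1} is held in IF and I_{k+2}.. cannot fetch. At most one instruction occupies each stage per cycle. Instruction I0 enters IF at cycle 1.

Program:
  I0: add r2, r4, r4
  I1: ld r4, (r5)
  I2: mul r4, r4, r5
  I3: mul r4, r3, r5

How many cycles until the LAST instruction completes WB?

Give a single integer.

I0 add r2 <- r4,r4: IF@1 ID@2 stall=0 (-) EX@3 MEM@4 WB@5
I1 ld r4 <- r5: IF@2 ID@3 stall=0 (-) EX@4 MEM@5 WB@6
I2 mul r4 <- r4,r5: IF@3 ID@4 stall=2 (RAW on I1.r4 (WB@6)) EX@7 MEM@8 WB@9
I3 mul r4 <- r3,r5: IF@4 ID@7 stall=0 (-) EX@8 MEM@9 WB@10

Answer: 10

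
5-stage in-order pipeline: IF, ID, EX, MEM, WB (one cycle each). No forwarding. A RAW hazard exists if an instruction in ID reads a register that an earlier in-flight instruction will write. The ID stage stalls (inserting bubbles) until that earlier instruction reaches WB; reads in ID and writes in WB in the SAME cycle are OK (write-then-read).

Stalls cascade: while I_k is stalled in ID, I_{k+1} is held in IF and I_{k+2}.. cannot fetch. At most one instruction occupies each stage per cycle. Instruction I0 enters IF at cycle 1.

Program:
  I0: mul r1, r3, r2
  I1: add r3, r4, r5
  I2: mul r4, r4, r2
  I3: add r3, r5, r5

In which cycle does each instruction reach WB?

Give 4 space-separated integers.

Answer: 5 6 7 8

Derivation:
I0 mul r1 <- r3,r2: IF@1 ID@2 stall=0 (-) EX@3 MEM@4 WB@5
I1 add r3 <- r4,r5: IF@2 ID@3 stall=0 (-) EX@4 MEM@5 WB@6
I2 mul r4 <- r4,r2: IF@3 ID@4 stall=0 (-) EX@5 MEM@6 WB@7
I3 add r3 <- r5,r5: IF@4 ID@5 stall=0 (-) EX@6 MEM@7 WB@8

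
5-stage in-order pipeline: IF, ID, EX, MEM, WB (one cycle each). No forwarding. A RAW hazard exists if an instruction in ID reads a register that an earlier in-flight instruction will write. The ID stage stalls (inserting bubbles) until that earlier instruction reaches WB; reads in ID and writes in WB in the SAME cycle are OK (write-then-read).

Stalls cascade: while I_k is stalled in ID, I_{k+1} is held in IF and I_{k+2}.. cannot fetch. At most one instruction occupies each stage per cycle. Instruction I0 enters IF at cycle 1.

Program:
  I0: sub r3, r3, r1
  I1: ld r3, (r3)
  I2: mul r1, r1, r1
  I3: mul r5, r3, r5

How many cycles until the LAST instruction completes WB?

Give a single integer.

Answer: 11

Derivation:
I0 sub r3 <- r3,r1: IF@1 ID@2 stall=0 (-) EX@3 MEM@4 WB@5
I1 ld r3 <- r3: IF@2 ID@3 stall=2 (RAW on I0.r3 (WB@5)) EX@6 MEM@7 WB@8
I2 mul r1 <- r1,r1: IF@3 ID@6 stall=0 (-) EX@7 MEM@8 WB@9
I3 mul r5 <- r3,r5: IF@6 ID@7 stall=1 (RAW on I1.r3 (WB@8)) EX@9 MEM@10 WB@11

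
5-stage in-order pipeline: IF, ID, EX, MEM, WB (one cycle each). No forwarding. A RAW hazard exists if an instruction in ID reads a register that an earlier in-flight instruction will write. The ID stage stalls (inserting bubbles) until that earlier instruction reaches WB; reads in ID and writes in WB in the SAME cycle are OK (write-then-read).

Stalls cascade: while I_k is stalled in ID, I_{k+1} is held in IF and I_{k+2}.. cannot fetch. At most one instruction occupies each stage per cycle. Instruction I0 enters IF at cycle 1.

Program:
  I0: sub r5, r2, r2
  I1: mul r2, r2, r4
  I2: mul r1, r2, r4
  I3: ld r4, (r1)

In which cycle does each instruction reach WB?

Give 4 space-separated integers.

I0 sub r5 <- r2,r2: IF@1 ID@2 stall=0 (-) EX@3 MEM@4 WB@5
I1 mul r2 <- r2,r4: IF@2 ID@3 stall=0 (-) EX@4 MEM@5 WB@6
I2 mul r1 <- r2,r4: IF@3 ID@4 stall=2 (RAW on I1.r2 (WB@6)) EX@7 MEM@8 WB@9
I3 ld r4 <- r1: IF@4 ID@7 stall=2 (RAW on I2.r1 (WB@9)) EX@10 MEM@11 WB@12

Answer: 5 6 9 12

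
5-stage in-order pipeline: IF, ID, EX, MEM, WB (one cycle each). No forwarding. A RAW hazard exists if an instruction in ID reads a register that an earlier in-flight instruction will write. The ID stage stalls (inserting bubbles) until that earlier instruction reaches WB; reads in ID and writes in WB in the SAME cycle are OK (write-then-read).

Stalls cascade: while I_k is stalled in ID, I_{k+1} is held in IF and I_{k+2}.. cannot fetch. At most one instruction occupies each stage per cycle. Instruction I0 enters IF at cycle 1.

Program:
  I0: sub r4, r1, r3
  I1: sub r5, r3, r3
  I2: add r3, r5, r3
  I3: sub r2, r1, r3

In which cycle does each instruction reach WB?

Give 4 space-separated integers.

I0 sub r4 <- r1,r3: IF@1 ID@2 stall=0 (-) EX@3 MEM@4 WB@5
I1 sub r5 <- r3,r3: IF@2 ID@3 stall=0 (-) EX@4 MEM@5 WB@6
I2 add r3 <- r5,r3: IF@3 ID@4 stall=2 (RAW on I1.r5 (WB@6)) EX@7 MEM@8 WB@9
I3 sub r2 <- r1,r3: IF@4 ID@7 stall=2 (RAW on I2.r3 (WB@9)) EX@10 MEM@11 WB@12

Answer: 5 6 9 12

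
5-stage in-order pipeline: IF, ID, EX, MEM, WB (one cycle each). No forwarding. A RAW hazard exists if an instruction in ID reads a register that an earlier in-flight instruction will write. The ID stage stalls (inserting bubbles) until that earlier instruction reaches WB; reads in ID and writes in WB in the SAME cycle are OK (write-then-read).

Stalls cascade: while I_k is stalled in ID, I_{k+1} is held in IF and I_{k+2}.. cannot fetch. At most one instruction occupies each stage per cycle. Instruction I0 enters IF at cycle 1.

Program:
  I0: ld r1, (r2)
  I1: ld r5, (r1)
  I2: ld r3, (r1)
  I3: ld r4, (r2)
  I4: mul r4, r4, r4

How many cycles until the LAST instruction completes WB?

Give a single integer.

I0 ld r1 <- r2: IF@1 ID@2 stall=0 (-) EX@3 MEM@4 WB@5
I1 ld r5 <- r1: IF@2 ID@3 stall=2 (RAW on I0.r1 (WB@5)) EX@6 MEM@7 WB@8
I2 ld r3 <- r1: IF@3 ID@6 stall=0 (-) EX@7 MEM@8 WB@9
I3 ld r4 <- r2: IF@6 ID@7 stall=0 (-) EX@8 MEM@9 WB@10
I4 mul r4 <- r4,r4: IF@7 ID@8 stall=2 (RAW on I3.r4 (WB@10)) EX@11 MEM@12 WB@13

Answer: 13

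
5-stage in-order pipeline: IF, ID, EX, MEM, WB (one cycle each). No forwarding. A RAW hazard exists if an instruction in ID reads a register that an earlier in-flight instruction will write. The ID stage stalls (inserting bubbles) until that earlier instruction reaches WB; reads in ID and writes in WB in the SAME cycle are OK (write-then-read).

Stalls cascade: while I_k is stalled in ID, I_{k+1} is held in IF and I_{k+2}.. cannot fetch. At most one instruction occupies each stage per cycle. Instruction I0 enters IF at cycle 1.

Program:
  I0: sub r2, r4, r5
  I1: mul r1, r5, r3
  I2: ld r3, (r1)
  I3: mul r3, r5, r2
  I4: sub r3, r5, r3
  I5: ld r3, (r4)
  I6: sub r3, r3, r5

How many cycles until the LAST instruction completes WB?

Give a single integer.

Answer: 17

Derivation:
I0 sub r2 <- r4,r5: IF@1 ID@2 stall=0 (-) EX@3 MEM@4 WB@5
I1 mul r1 <- r5,r3: IF@2 ID@3 stall=0 (-) EX@4 MEM@5 WB@6
I2 ld r3 <- r1: IF@3 ID@4 stall=2 (RAW on I1.r1 (WB@6)) EX@7 MEM@8 WB@9
I3 mul r3 <- r5,r2: IF@4 ID@7 stall=0 (-) EX@8 MEM@9 WB@10
I4 sub r3 <- r5,r3: IF@7 ID@8 stall=2 (RAW on I3.r3 (WB@10)) EX@11 MEM@12 WB@13
I5 ld r3 <- r4: IF@8 ID@11 stall=0 (-) EX@12 MEM@13 WB@14
I6 sub r3 <- r3,r5: IF@11 ID@12 stall=2 (RAW on I5.r3 (WB@14)) EX@15 MEM@16 WB@17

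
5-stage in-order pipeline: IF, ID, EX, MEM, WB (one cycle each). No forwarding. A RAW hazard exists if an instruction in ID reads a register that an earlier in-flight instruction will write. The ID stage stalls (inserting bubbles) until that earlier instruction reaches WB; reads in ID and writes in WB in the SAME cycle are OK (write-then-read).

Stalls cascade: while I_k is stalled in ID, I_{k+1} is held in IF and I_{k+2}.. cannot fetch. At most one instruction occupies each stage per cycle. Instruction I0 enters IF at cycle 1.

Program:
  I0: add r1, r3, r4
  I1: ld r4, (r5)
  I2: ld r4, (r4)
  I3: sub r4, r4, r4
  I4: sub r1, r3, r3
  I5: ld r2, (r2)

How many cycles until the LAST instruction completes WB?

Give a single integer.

I0 add r1 <- r3,r4: IF@1 ID@2 stall=0 (-) EX@3 MEM@4 WB@5
I1 ld r4 <- r5: IF@2 ID@3 stall=0 (-) EX@4 MEM@5 WB@6
I2 ld r4 <- r4: IF@3 ID@4 stall=2 (RAW on I1.r4 (WB@6)) EX@7 MEM@8 WB@9
I3 sub r4 <- r4,r4: IF@4 ID@7 stall=2 (RAW on I2.r4 (WB@9)) EX@10 MEM@11 WB@12
I4 sub r1 <- r3,r3: IF@7 ID@10 stall=0 (-) EX@11 MEM@12 WB@13
I5 ld r2 <- r2: IF@10 ID@11 stall=0 (-) EX@12 MEM@13 WB@14

Answer: 14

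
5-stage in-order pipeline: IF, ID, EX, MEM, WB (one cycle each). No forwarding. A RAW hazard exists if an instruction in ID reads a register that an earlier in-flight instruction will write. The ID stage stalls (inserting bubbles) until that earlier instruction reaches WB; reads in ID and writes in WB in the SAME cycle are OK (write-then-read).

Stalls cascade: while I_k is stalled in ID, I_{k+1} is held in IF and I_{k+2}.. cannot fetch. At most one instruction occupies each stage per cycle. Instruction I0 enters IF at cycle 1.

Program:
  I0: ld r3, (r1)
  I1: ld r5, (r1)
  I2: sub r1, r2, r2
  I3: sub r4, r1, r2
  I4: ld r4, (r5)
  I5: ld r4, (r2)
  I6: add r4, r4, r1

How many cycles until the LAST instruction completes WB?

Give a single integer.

I0 ld r3 <- r1: IF@1 ID@2 stall=0 (-) EX@3 MEM@4 WB@5
I1 ld r5 <- r1: IF@2 ID@3 stall=0 (-) EX@4 MEM@5 WB@6
I2 sub r1 <- r2,r2: IF@3 ID@4 stall=0 (-) EX@5 MEM@6 WB@7
I3 sub r4 <- r1,r2: IF@4 ID@5 stall=2 (RAW on I2.r1 (WB@7)) EX@8 MEM@9 WB@10
I4 ld r4 <- r5: IF@5 ID@8 stall=0 (-) EX@9 MEM@10 WB@11
I5 ld r4 <- r2: IF@8 ID@9 stall=0 (-) EX@10 MEM@11 WB@12
I6 add r4 <- r4,r1: IF@9 ID@10 stall=2 (RAW on I5.r4 (WB@12)) EX@13 MEM@14 WB@15

Answer: 15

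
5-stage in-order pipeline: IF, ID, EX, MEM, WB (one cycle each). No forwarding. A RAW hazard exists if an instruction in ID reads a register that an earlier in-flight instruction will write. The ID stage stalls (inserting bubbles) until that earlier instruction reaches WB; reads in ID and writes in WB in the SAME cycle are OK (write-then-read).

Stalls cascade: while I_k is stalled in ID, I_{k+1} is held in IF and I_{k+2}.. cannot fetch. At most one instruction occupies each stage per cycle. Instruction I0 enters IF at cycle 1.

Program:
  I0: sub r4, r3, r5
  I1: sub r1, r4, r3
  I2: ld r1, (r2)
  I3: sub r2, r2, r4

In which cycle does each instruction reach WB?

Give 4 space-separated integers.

Answer: 5 8 9 10

Derivation:
I0 sub r4 <- r3,r5: IF@1 ID@2 stall=0 (-) EX@3 MEM@4 WB@5
I1 sub r1 <- r4,r3: IF@2 ID@3 stall=2 (RAW on I0.r4 (WB@5)) EX@6 MEM@7 WB@8
I2 ld r1 <- r2: IF@3 ID@6 stall=0 (-) EX@7 MEM@8 WB@9
I3 sub r2 <- r2,r4: IF@6 ID@7 stall=0 (-) EX@8 MEM@9 WB@10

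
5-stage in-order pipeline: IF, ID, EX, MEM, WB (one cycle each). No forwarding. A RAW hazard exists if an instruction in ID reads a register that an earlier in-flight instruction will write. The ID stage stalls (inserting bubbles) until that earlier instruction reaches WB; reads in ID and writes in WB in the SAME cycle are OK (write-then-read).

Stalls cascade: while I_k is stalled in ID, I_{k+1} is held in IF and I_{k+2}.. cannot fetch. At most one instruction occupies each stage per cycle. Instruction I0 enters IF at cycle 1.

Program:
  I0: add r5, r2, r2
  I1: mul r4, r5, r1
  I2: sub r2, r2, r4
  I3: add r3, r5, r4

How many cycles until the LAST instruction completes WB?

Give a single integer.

I0 add r5 <- r2,r2: IF@1 ID@2 stall=0 (-) EX@3 MEM@4 WB@5
I1 mul r4 <- r5,r1: IF@2 ID@3 stall=2 (RAW on I0.r5 (WB@5)) EX@6 MEM@7 WB@8
I2 sub r2 <- r2,r4: IF@3 ID@6 stall=2 (RAW on I1.r4 (WB@8)) EX@9 MEM@10 WB@11
I3 add r3 <- r5,r4: IF@6 ID@9 stall=0 (-) EX@10 MEM@11 WB@12

Answer: 12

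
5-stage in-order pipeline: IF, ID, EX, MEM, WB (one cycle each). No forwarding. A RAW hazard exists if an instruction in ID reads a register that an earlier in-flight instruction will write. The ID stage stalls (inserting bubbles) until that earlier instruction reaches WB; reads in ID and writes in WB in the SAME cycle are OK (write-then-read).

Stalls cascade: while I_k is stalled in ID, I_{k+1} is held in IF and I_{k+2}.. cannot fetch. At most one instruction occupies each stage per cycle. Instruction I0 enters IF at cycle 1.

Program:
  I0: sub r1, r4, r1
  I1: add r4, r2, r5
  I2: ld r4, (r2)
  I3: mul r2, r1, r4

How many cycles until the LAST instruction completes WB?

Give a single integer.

I0 sub r1 <- r4,r1: IF@1 ID@2 stall=0 (-) EX@3 MEM@4 WB@5
I1 add r4 <- r2,r5: IF@2 ID@3 stall=0 (-) EX@4 MEM@5 WB@6
I2 ld r4 <- r2: IF@3 ID@4 stall=0 (-) EX@5 MEM@6 WB@7
I3 mul r2 <- r1,r4: IF@4 ID@5 stall=2 (RAW on I2.r4 (WB@7)) EX@8 MEM@9 WB@10

Answer: 10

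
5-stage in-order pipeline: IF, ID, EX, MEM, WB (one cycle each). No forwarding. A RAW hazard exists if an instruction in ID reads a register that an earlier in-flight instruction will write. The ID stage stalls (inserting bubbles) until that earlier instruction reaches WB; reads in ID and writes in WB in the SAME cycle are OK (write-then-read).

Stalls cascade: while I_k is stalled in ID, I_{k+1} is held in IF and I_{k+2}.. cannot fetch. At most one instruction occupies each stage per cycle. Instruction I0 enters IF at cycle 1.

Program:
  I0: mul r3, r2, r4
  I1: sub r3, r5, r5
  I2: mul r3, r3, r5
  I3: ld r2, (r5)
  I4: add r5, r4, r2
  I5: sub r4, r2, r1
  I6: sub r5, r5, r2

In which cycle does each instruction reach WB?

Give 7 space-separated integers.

Answer: 5 6 9 10 13 14 16

Derivation:
I0 mul r3 <- r2,r4: IF@1 ID@2 stall=0 (-) EX@3 MEM@4 WB@5
I1 sub r3 <- r5,r5: IF@2 ID@3 stall=0 (-) EX@4 MEM@5 WB@6
I2 mul r3 <- r3,r5: IF@3 ID@4 stall=2 (RAW on I1.r3 (WB@6)) EX@7 MEM@8 WB@9
I3 ld r2 <- r5: IF@4 ID@7 stall=0 (-) EX@8 MEM@9 WB@10
I4 add r5 <- r4,r2: IF@7 ID@8 stall=2 (RAW on I3.r2 (WB@10)) EX@11 MEM@12 WB@13
I5 sub r4 <- r2,r1: IF@8 ID@11 stall=0 (-) EX@12 MEM@13 WB@14
I6 sub r5 <- r5,r2: IF@11 ID@12 stall=1 (RAW on I4.r5 (WB@13)) EX@14 MEM@15 WB@16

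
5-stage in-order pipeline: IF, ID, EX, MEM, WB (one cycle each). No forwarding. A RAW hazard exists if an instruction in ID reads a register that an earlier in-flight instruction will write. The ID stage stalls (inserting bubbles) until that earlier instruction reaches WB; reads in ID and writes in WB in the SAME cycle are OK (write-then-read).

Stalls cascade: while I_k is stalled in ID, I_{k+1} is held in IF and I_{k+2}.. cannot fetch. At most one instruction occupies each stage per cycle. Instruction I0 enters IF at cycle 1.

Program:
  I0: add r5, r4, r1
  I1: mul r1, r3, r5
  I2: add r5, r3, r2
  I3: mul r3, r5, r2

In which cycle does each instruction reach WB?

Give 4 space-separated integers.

Answer: 5 8 9 12

Derivation:
I0 add r5 <- r4,r1: IF@1 ID@2 stall=0 (-) EX@3 MEM@4 WB@5
I1 mul r1 <- r3,r5: IF@2 ID@3 stall=2 (RAW on I0.r5 (WB@5)) EX@6 MEM@7 WB@8
I2 add r5 <- r3,r2: IF@3 ID@6 stall=0 (-) EX@7 MEM@8 WB@9
I3 mul r3 <- r5,r2: IF@6 ID@7 stall=2 (RAW on I2.r5 (WB@9)) EX@10 MEM@11 WB@12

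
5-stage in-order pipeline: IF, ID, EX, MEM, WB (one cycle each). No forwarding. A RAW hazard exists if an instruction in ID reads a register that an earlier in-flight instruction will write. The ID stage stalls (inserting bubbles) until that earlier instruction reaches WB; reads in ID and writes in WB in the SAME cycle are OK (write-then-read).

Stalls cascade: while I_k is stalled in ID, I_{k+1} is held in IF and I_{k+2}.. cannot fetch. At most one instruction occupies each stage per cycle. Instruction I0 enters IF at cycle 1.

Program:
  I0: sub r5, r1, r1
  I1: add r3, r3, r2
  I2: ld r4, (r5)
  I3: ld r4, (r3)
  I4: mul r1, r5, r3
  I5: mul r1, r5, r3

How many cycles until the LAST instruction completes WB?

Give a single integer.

Answer: 11

Derivation:
I0 sub r5 <- r1,r1: IF@1 ID@2 stall=0 (-) EX@3 MEM@4 WB@5
I1 add r3 <- r3,r2: IF@2 ID@3 stall=0 (-) EX@4 MEM@5 WB@6
I2 ld r4 <- r5: IF@3 ID@4 stall=1 (RAW on I0.r5 (WB@5)) EX@6 MEM@7 WB@8
I3 ld r4 <- r3: IF@4 ID@6 stall=0 (-) EX@7 MEM@8 WB@9
I4 mul r1 <- r5,r3: IF@6 ID@7 stall=0 (-) EX@8 MEM@9 WB@10
I5 mul r1 <- r5,r3: IF@7 ID@8 stall=0 (-) EX@9 MEM@10 WB@11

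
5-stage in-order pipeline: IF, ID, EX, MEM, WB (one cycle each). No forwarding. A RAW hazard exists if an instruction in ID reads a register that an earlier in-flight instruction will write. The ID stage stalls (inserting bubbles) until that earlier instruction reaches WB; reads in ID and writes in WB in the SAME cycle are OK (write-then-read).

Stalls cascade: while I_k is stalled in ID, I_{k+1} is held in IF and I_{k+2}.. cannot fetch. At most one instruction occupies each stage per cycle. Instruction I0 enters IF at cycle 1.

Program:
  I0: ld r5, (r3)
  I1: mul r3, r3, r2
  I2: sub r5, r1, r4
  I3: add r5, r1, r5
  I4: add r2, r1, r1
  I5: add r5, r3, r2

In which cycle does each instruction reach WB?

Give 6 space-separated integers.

Answer: 5 6 7 10 11 14

Derivation:
I0 ld r5 <- r3: IF@1 ID@2 stall=0 (-) EX@3 MEM@4 WB@5
I1 mul r3 <- r3,r2: IF@2 ID@3 stall=0 (-) EX@4 MEM@5 WB@6
I2 sub r5 <- r1,r4: IF@3 ID@4 stall=0 (-) EX@5 MEM@6 WB@7
I3 add r5 <- r1,r5: IF@4 ID@5 stall=2 (RAW on I2.r5 (WB@7)) EX@8 MEM@9 WB@10
I4 add r2 <- r1,r1: IF@5 ID@8 stall=0 (-) EX@9 MEM@10 WB@11
I5 add r5 <- r3,r2: IF@8 ID@9 stall=2 (RAW on I4.r2 (WB@11)) EX@12 MEM@13 WB@14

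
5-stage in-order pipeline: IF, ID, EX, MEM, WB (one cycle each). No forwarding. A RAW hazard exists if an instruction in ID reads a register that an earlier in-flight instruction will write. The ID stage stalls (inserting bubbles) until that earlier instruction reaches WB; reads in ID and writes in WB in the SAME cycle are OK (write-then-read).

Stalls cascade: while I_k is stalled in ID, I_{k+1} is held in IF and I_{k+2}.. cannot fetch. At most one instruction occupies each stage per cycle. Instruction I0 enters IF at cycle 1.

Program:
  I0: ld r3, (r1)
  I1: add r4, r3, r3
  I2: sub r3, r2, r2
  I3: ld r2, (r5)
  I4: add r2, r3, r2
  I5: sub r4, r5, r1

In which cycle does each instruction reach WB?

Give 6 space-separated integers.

Answer: 5 8 9 10 13 14

Derivation:
I0 ld r3 <- r1: IF@1 ID@2 stall=0 (-) EX@3 MEM@4 WB@5
I1 add r4 <- r3,r3: IF@2 ID@3 stall=2 (RAW on I0.r3 (WB@5)) EX@6 MEM@7 WB@8
I2 sub r3 <- r2,r2: IF@3 ID@6 stall=0 (-) EX@7 MEM@8 WB@9
I3 ld r2 <- r5: IF@6 ID@7 stall=0 (-) EX@8 MEM@9 WB@10
I4 add r2 <- r3,r2: IF@7 ID@8 stall=2 (RAW on I3.r2 (WB@10)) EX@11 MEM@12 WB@13
I5 sub r4 <- r5,r1: IF@8 ID@11 stall=0 (-) EX@12 MEM@13 WB@14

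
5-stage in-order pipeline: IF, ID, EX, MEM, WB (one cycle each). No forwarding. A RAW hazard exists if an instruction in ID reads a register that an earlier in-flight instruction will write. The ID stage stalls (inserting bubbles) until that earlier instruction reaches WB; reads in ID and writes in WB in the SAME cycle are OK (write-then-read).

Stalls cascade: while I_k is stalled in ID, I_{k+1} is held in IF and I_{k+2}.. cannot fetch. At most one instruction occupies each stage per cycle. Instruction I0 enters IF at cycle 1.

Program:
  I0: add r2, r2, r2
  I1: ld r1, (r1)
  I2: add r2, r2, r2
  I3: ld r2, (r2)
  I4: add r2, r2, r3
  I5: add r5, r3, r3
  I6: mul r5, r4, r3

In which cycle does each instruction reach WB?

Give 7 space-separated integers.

I0 add r2 <- r2,r2: IF@1 ID@2 stall=0 (-) EX@3 MEM@4 WB@5
I1 ld r1 <- r1: IF@2 ID@3 stall=0 (-) EX@4 MEM@5 WB@6
I2 add r2 <- r2,r2: IF@3 ID@4 stall=1 (RAW on I0.r2 (WB@5)) EX@6 MEM@7 WB@8
I3 ld r2 <- r2: IF@4 ID@6 stall=2 (RAW on I2.r2 (WB@8)) EX@9 MEM@10 WB@11
I4 add r2 <- r2,r3: IF@6 ID@9 stall=2 (RAW on I3.r2 (WB@11)) EX@12 MEM@13 WB@14
I5 add r5 <- r3,r3: IF@9 ID@12 stall=0 (-) EX@13 MEM@14 WB@15
I6 mul r5 <- r4,r3: IF@12 ID@13 stall=0 (-) EX@14 MEM@15 WB@16

Answer: 5 6 8 11 14 15 16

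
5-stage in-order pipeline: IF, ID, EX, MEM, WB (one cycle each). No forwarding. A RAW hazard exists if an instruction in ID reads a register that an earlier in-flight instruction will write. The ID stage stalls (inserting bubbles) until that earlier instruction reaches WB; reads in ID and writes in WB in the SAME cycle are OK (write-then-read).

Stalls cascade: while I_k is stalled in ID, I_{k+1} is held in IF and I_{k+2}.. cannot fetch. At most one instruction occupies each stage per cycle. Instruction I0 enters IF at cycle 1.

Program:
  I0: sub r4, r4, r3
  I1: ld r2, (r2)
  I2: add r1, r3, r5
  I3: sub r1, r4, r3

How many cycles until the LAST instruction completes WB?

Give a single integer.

I0 sub r4 <- r4,r3: IF@1 ID@2 stall=0 (-) EX@3 MEM@4 WB@5
I1 ld r2 <- r2: IF@2 ID@3 stall=0 (-) EX@4 MEM@5 WB@6
I2 add r1 <- r3,r5: IF@3 ID@4 stall=0 (-) EX@5 MEM@6 WB@7
I3 sub r1 <- r4,r3: IF@4 ID@5 stall=0 (-) EX@6 MEM@7 WB@8

Answer: 8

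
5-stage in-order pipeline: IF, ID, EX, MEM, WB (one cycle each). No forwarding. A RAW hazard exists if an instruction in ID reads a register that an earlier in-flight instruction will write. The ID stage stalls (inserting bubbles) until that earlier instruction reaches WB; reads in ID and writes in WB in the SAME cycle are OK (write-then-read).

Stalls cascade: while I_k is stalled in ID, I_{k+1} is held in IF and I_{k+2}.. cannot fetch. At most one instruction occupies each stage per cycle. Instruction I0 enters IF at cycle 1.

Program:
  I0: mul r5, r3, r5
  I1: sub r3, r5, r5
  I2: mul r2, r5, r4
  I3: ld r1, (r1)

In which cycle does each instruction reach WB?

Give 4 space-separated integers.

I0 mul r5 <- r3,r5: IF@1 ID@2 stall=0 (-) EX@3 MEM@4 WB@5
I1 sub r3 <- r5,r5: IF@2 ID@3 stall=2 (RAW on I0.r5 (WB@5)) EX@6 MEM@7 WB@8
I2 mul r2 <- r5,r4: IF@3 ID@6 stall=0 (-) EX@7 MEM@8 WB@9
I3 ld r1 <- r1: IF@6 ID@7 stall=0 (-) EX@8 MEM@9 WB@10

Answer: 5 8 9 10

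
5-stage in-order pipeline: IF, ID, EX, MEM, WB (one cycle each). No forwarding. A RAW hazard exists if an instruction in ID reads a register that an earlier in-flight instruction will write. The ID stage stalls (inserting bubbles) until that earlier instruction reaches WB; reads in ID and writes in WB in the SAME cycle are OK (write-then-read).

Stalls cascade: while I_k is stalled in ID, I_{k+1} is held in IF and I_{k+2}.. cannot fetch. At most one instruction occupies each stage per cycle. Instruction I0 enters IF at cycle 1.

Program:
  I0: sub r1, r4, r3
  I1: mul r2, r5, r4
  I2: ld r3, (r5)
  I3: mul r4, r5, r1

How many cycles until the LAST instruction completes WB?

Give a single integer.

I0 sub r1 <- r4,r3: IF@1 ID@2 stall=0 (-) EX@3 MEM@4 WB@5
I1 mul r2 <- r5,r4: IF@2 ID@3 stall=0 (-) EX@4 MEM@5 WB@6
I2 ld r3 <- r5: IF@3 ID@4 stall=0 (-) EX@5 MEM@6 WB@7
I3 mul r4 <- r5,r1: IF@4 ID@5 stall=0 (-) EX@6 MEM@7 WB@8

Answer: 8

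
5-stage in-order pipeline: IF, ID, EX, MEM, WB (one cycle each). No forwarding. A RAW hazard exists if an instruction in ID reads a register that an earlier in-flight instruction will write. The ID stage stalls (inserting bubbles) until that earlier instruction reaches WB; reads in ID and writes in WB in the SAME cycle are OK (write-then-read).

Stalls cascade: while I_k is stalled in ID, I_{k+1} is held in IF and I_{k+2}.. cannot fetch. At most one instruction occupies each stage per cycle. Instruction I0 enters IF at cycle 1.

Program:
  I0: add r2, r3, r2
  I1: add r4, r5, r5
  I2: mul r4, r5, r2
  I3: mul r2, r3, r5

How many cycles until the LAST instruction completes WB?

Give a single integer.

I0 add r2 <- r3,r2: IF@1 ID@2 stall=0 (-) EX@3 MEM@4 WB@5
I1 add r4 <- r5,r5: IF@2 ID@3 stall=0 (-) EX@4 MEM@5 WB@6
I2 mul r4 <- r5,r2: IF@3 ID@4 stall=1 (RAW on I0.r2 (WB@5)) EX@6 MEM@7 WB@8
I3 mul r2 <- r3,r5: IF@4 ID@6 stall=0 (-) EX@7 MEM@8 WB@9

Answer: 9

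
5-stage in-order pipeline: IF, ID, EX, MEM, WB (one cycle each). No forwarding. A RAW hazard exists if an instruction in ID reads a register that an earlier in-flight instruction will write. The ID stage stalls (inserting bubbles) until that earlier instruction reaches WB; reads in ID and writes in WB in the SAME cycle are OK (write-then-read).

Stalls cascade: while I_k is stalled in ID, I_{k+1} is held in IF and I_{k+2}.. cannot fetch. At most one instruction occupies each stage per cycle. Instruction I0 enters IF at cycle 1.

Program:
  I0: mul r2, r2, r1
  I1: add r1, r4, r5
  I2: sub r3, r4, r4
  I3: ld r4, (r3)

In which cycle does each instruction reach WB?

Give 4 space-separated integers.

Answer: 5 6 7 10

Derivation:
I0 mul r2 <- r2,r1: IF@1 ID@2 stall=0 (-) EX@3 MEM@4 WB@5
I1 add r1 <- r4,r5: IF@2 ID@3 stall=0 (-) EX@4 MEM@5 WB@6
I2 sub r3 <- r4,r4: IF@3 ID@4 stall=0 (-) EX@5 MEM@6 WB@7
I3 ld r4 <- r3: IF@4 ID@5 stall=2 (RAW on I2.r3 (WB@7)) EX@8 MEM@9 WB@10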